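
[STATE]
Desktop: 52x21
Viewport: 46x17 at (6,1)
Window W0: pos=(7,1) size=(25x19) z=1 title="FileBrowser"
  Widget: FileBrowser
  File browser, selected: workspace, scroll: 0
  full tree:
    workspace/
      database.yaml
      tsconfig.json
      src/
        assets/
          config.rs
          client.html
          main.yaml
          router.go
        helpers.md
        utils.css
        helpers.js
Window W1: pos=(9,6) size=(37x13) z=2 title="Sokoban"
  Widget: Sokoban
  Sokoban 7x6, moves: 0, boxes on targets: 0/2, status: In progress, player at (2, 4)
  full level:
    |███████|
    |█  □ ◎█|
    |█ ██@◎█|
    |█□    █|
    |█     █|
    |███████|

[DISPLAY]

 ┏━━━━━━━━━━━━━━━━━━━━━━━┓                    
 ┃ FileBrowser           ┃                    
 ┠───────────────────────┨                    
 ┃> [-] workspace/       ┃                    
 ┃    database.yaml      ┃                    
 ┃ ┏━━━━━━━━━━━━━━━━━━━━━━━━━━━━━━━━━━━┓      
 ┃ ┃ Sokoban                           ┃      
 ┃ ┠───────────────────────────────────┨      
 ┃ ┃███████                            ┃      
 ┃ ┃█  □ ◎█                            ┃      
 ┃ ┃█ ██@◎█                            ┃      
 ┃ ┃█□    █                            ┃      
 ┃ ┃█     █                            ┃      
 ┃ ┃███████                            ┃      
 ┃ ┃Moves: 0  0/2                      ┃      
 ┃ ┃                                   ┃      
 ┃ ┃                                   ┃      


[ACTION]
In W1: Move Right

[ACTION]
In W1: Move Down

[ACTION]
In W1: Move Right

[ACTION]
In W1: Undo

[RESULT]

 ┏━━━━━━━━━━━━━━━━━━━━━━━┓                    
 ┃ FileBrowser           ┃                    
 ┠───────────────────────┨                    
 ┃> [-] workspace/       ┃                    
 ┃    database.yaml      ┃                    
 ┃ ┏━━━━━━━━━━━━━━━━━━━━━━━━━━━━━━━━━━━┓      
 ┃ ┃ Sokoban                           ┃      
 ┃ ┠───────────────────────────────────┨      
 ┃ ┃███████                            ┃      
 ┃ ┃█  □ ◎█                            ┃      
 ┃ ┃█ ██ +█                            ┃      
 ┃ ┃█□    █                            ┃      
 ┃ ┃█     █                            ┃      
 ┃ ┃███████                            ┃      
 ┃ ┃Moves: 1  0/2                      ┃      
 ┃ ┃                                   ┃      
 ┃ ┃                                   ┃      


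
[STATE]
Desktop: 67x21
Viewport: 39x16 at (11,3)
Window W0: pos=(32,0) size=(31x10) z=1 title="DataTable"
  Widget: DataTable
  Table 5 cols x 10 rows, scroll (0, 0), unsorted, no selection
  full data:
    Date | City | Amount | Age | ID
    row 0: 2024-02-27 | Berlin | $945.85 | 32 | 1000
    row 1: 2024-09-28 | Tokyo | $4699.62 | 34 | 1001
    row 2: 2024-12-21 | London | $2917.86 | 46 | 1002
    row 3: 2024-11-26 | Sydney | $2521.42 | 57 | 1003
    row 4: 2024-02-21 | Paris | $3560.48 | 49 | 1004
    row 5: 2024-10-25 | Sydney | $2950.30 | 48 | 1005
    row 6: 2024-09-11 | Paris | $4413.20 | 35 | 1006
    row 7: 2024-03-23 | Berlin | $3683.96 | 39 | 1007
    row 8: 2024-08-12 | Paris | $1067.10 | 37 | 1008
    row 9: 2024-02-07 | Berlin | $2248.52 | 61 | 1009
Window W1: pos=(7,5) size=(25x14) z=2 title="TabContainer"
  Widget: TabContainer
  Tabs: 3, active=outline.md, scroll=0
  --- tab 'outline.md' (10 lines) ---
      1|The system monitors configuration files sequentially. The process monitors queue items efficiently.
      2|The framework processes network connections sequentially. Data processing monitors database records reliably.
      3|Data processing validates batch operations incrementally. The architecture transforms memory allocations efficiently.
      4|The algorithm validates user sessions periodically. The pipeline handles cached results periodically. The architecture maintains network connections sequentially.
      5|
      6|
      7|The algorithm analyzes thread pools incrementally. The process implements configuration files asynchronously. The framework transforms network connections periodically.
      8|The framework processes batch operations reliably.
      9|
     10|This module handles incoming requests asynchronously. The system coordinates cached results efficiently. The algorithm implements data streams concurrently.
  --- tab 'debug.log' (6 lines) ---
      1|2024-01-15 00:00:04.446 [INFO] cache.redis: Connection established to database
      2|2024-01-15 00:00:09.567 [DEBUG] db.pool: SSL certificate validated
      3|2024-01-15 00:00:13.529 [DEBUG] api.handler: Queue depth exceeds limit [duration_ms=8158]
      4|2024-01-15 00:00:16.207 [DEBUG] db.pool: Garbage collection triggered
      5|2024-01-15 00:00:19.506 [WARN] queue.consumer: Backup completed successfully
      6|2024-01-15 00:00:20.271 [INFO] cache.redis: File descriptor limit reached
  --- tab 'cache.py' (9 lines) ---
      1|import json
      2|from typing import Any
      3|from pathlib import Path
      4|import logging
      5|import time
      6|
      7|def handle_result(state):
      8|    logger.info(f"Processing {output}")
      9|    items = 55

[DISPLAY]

                     ┃Date      │City  
                     ┃──────────┼──────
━━━━━━━━━━━━━━━━━━━━┓┃2024-02-27│Berlin
bContainer          ┃┃2024-09-28│Tokyo 
────────────────────┨┃2024-12-21│London
tline.md]│ debug.log┃┃2024-11-26│Sydney
────────────────────┃┗━━━━━━━━━━━━━━━━━
 system monitors con┃                  
 framework processes┃                  
a processing validat┃                  
 algorithm validates┃                  
                    ┃                  
                    ┃                  
 algorithm analyzes ┃                  
 framework processes┃                  
━━━━━━━━━━━━━━━━━━━━┛                  


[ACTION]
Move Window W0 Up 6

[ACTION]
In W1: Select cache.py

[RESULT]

                     ┃Date      │City  
                     ┃──────────┼──────
━━━━━━━━━━━━━━━━━━━━┓┃2024-02-27│Berlin
bContainer          ┃┃2024-09-28│Tokyo 
────────────────────┨┃2024-12-21│London
tline.md │ debug.log┃┃2024-11-26│Sydney
────────────────────┃┗━━━━━━━━━━━━━━━━━
ort json            ┃                  
m typing import Any ┃                  
m pathlib import Pat┃                  
ort logging         ┃                  
ort time            ┃                  
                    ┃                  
 handle_result(state┃                  
 logger.info(f"Proce┃                  
━━━━━━━━━━━━━━━━━━━━┛                  


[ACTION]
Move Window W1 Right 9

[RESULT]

                     ┃Date      │City  
                     ┃──────────┼──────
     ┏━━━━━━━━━━━━━━━━━━━━━━━┓27│Berlin
     ┃ TabContainer          ┃28│Tokyo 
     ┠───────────────────────┨21│London
     ┃ outline.md │ debug.log┃26│Sydney
     ┃───────────────────────┃━━━━━━━━━
     ┃import json            ┃         
     ┃from typing import Any ┃         
     ┃from pathlib import Pat┃         
     ┃import logging         ┃         
     ┃import time            ┃         
     ┃                       ┃         
     ┃def handle_result(state┃         
     ┃    logger.info(f"Proce┃         
     ┗━━━━━━━━━━━━━━━━━━━━━━━┛         


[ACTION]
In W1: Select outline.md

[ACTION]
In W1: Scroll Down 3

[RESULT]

                     ┃Date      │City  
                     ┃──────────┼──────
     ┏━━━━━━━━━━━━━━━━━━━━━━━┓27│Berlin
     ┃ TabContainer          ┃28│Tokyo 
     ┠───────────────────────┨21│London
     ┃[outline.md]│ debug.log┃26│Sydney
     ┃───────────────────────┃━━━━━━━━━
     ┃The algorithm validates┃         
     ┃                       ┃         
     ┃                       ┃         
     ┃The algorithm analyzes ┃         
     ┃The framework processes┃         
     ┃                       ┃         
     ┃This module handles inc┃         
     ┃                       ┃         
     ┗━━━━━━━━━━━━━━━━━━━━━━━┛         


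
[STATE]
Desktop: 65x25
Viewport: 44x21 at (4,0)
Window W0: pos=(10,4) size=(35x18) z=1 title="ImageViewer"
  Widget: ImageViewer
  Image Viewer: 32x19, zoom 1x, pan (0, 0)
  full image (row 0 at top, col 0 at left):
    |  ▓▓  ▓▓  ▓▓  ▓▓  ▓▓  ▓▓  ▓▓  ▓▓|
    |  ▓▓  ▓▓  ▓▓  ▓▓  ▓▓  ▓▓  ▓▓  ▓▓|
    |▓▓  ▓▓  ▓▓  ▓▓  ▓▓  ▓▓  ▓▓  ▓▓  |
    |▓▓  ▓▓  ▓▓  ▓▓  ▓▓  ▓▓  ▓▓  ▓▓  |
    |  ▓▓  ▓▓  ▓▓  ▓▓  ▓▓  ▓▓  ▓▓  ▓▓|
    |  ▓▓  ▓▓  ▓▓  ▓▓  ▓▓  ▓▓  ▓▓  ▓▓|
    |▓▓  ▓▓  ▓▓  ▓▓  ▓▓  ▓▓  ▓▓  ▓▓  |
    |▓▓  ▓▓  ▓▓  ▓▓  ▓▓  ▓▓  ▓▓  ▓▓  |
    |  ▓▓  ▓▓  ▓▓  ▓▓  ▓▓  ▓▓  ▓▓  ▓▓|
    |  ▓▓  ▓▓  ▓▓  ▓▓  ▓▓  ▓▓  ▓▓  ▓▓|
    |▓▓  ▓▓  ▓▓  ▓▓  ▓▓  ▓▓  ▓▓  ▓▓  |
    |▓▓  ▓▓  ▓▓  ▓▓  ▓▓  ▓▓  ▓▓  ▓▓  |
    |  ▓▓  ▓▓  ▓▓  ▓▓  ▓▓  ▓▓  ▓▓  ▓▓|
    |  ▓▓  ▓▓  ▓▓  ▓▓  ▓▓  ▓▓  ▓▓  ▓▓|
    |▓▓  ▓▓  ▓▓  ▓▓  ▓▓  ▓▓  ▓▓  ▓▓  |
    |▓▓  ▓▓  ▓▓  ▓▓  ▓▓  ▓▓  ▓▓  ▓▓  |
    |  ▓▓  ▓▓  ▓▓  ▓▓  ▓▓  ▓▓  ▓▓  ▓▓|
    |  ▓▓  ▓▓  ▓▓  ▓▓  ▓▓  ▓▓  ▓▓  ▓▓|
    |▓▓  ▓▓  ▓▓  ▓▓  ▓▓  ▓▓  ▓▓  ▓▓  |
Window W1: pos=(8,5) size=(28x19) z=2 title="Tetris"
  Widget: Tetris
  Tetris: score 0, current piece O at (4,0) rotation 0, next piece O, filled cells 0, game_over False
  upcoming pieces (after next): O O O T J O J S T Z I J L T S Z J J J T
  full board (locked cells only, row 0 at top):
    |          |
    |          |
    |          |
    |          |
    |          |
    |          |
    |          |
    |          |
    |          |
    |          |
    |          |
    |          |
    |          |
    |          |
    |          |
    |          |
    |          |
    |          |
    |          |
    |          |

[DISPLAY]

                                            
                                            
                                            
                                            
      ┏━━━━━━━━━━━━━━━━━━━━━━━━━━━━━━━━━┓   
    ┏━━━━━━━━━━━━━━━━━━━━━━━━━━┓        ┃   
    ┃ Tetris                   ┃────────┨   
    ┠──────────────────────────┨ ▓▓  ▓▓ ┃   
    ┃          │Next:          ┃ ▓▓  ▓▓ ┃   
    ┃          │▓▓             ┃▓  ▓▓   ┃   
    ┃          │▓▓             ┃▓  ▓▓   ┃   
    ┃          │               ┃ ▓▓  ▓▓ ┃   
    ┃          │               ┃ ▓▓  ▓▓ ┃   
    ┃          │               ┃▓  ▓▓   ┃   
    ┃          │Score:         ┃▓  ▓▓   ┃   
    ┃          │0              ┃ ▓▓  ▓▓ ┃   
    ┃          │               ┃ ▓▓  ▓▓ ┃   
    ┃          │               ┃▓  ▓▓   ┃   
    ┃          │               ┃▓  ▓▓   ┃   
    ┃          │               ┃ ▓▓  ▓▓ ┃   
    ┃          │               ┃ ▓▓  ▓▓ ┃   


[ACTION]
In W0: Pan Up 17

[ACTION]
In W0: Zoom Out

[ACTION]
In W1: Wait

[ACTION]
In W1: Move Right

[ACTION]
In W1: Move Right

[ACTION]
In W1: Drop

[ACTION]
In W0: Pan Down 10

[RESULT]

                                            
                                            
                                            
                                            
      ┏━━━━━━━━━━━━━━━━━━━━━━━━━━━━━━━━━┓   
    ┏━━━━━━━━━━━━━━━━━━━━━━━━━━┓        ┃   
    ┃ Tetris                   ┃────────┨   
    ┠──────────────────────────┨▓  ▓▓   ┃   
    ┃          │Next:          ┃▓  ▓▓   ┃   
    ┃          │▓▓             ┃ ▓▓  ▓▓ ┃   
    ┃          │▓▓             ┃ ▓▓  ▓▓ ┃   
    ┃          │               ┃▓  ▓▓   ┃   
    ┃          │               ┃▓  ▓▓   ┃   
    ┃          │               ┃ ▓▓  ▓▓ ┃   
    ┃          │Score:         ┃ ▓▓  ▓▓ ┃   
    ┃          │0              ┃▓  ▓▓   ┃   
    ┃          │               ┃        ┃   
    ┃          │               ┃        ┃   
    ┃          │               ┃        ┃   
    ┃          │               ┃        ┃   
    ┃          │               ┃        ┃   


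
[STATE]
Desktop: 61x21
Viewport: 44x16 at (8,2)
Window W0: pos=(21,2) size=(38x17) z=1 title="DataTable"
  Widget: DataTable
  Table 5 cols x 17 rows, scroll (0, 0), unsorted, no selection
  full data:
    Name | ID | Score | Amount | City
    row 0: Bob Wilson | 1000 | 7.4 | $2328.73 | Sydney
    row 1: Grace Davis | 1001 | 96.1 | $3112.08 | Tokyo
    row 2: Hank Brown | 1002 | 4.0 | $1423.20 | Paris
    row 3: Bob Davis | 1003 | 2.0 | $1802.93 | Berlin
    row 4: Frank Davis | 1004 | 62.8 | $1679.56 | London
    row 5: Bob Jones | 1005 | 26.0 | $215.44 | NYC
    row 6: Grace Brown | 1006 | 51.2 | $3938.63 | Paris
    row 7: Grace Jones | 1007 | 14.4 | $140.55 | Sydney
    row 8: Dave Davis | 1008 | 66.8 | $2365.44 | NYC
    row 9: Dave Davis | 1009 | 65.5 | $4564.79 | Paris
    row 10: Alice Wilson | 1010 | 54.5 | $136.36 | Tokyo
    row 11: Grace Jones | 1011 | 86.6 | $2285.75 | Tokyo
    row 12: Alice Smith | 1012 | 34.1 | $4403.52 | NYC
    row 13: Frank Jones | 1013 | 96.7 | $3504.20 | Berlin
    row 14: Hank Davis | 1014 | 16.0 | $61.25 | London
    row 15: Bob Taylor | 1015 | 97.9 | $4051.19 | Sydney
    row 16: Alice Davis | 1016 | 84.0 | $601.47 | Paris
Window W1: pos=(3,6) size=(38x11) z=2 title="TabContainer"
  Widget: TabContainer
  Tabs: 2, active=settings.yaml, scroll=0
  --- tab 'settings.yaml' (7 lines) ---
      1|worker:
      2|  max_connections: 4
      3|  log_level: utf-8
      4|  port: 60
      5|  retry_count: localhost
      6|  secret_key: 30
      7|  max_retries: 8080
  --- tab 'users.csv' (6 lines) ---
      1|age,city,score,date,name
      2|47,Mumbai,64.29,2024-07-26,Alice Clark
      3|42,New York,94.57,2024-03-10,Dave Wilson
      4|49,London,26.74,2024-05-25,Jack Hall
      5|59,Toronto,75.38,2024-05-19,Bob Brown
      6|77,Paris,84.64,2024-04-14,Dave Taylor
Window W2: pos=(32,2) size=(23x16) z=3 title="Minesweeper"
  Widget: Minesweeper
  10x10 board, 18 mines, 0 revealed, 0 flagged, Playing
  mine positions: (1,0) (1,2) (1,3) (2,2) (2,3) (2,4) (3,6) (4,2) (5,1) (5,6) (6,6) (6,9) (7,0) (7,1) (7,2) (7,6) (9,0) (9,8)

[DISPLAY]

             ┏━━━━━━━━━━┏━━━━━━━━━━━━━━━━━━━
             ┃ DataTable┃ Minesweeper       
             ┠──────────┠───────────────────
             ┃Name      ┃■■■■■■■■■■         
━━━━━━━━━━━━━━━━━━━━━━━━┃■■■■■■■■■■         
Container               ┃■■■■■■■■■■         
────────────────────────┃■■■■■■■■■■         
tings.yaml]│ users.csv  ┃■■■■■■■■■■         
────────────────────────┃■■■■■■■■■■         
er:                     ┃■■■■■■■■■■         
x_connections: 4        ┃■■■■■■■■■■         
g_level: utf-8          ┃■■■■■■■■■■         
rt: 60                  ┃■■■■■■■■■■         
try_count: localhost    ┃                   
━━━━━━━━━━━━━━━━━━━━━━━━┃                   
             ┃Alice Wils┗━━━━━━━━━━━━━━━━━━━


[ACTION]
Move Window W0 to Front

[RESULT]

             ┏━━━━━━━━━━━━━━━━━━━━━━━━━━━━━━
             ┃ DataTable                    
             ┠──────────────────────────────
             ┃Name        │ID  │Score│Amount
━━━━━━━━━━━━━┃────────────┼────┼─────┼──────
Container    ┃Bob Wilson  │1000│7.4  │$2328.
─────────────┃Grace Davis │1001│96.1 │$3112.
tings.yaml]│ ┃Hank Brown  │1002│4.0  │$1423.
─────────────┃Bob Davis   │1003│2.0  │$1802.
er:          ┃Frank Davis │1004│62.8 │$1679.
x_connections┃Bob Jones   │1005│26.0 │$215.4
g_level: utf-┃Grace Brown │1006│51.2 │$3938.
rt: 60       ┃Grace Jones │1007│14.4 │$140.5
try_count: lo┃Dave Davis  │1008│66.8 │$2365.
━━━━━━━━━━━━━┃Dave Davis  │1009│65.5 │$4564.
             ┃Alice Wilson│1010│54.5 │$136.3


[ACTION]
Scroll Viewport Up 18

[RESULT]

                                            
                                            
             ┏━━━━━━━━━━━━━━━━━━━━━━━━━━━━━━
             ┃ DataTable                    
             ┠──────────────────────────────
             ┃Name        │ID  │Score│Amount
━━━━━━━━━━━━━┃────────────┼────┼─────┼──────
Container    ┃Bob Wilson  │1000│7.4  │$2328.
─────────────┃Grace Davis │1001│96.1 │$3112.
tings.yaml]│ ┃Hank Brown  │1002│4.0  │$1423.
─────────────┃Bob Davis   │1003│2.0  │$1802.
er:          ┃Frank Davis │1004│62.8 │$1679.
x_connections┃Bob Jones   │1005│26.0 │$215.4
g_level: utf-┃Grace Brown │1006│51.2 │$3938.
rt: 60       ┃Grace Jones │1007│14.4 │$140.5
try_count: lo┃Dave Davis  │1008│66.8 │$2365.


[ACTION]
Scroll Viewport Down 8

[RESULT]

             ┃Name        │ID  │Score│Amount
━━━━━━━━━━━━━┃────────────┼────┼─────┼──────
Container    ┃Bob Wilson  │1000│7.4  │$2328.
─────────────┃Grace Davis │1001│96.1 │$3112.
tings.yaml]│ ┃Hank Brown  │1002│4.0  │$1423.
─────────────┃Bob Davis   │1003│2.0  │$1802.
er:          ┃Frank Davis │1004│62.8 │$1679.
x_connections┃Bob Jones   │1005│26.0 │$215.4
g_level: utf-┃Grace Brown │1006│51.2 │$3938.
rt: 60       ┃Grace Jones │1007│14.4 │$140.5
try_count: lo┃Dave Davis  │1008│66.8 │$2365.
━━━━━━━━━━━━━┃Dave Davis  │1009│65.5 │$4564.
             ┃Alice Wilson│1010│54.5 │$136.3
             ┗━━━━━━━━━━━━━━━━━━━━━━━━━━━━━━
                                            
                                            


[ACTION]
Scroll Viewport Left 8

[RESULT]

                     ┃Name        │ID  │Scor
   ┏━━━━━━━━━━━━━━━━━┃────────────┼────┼────
   ┃ TabContainer    ┃Bob Wilson  │1000│7.4 
   ┠─────────────────┃Grace Davis │1001│96.1
   ┃[settings.yaml]│ ┃Hank Brown  │1002│4.0 
   ┃─────────────────┃Bob Davis   │1003│2.0 
   ┃worker:          ┃Frank Davis │1004│62.8
   ┃  max_connections┃Bob Jones   │1005│26.0
   ┃  log_level: utf-┃Grace Brown │1006│51.2
   ┃  port: 60       ┃Grace Jones │1007│14.4
   ┃  retry_count: lo┃Dave Davis  │1008│66.8
   ┗━━━━━━━━━━━━━━━━━┃Dave Davis  │1009│65.5
                     ┃Alice Wilson│1010│54.5
                     ┗━━━━━━━━━━━━━━━━━━━━━━
                                            
                                            


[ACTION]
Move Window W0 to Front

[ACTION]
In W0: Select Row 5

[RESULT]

                     ┃Name        │ID  │Scor
   ┏━━━━━━━━━━━━━━━━━┃────────────┼────┼────
   ┃ TabContainer    ┃Bob Wilson  │1000│7.4 
   ┠─────────────────┃Grace Davis │1001│96.1
   ┃[settings.yaml]│ ┃Hank Brown  │1002│4.0 
   ┃─────────────────┃Bob Davis   │1003│2.0 
   ┃worker:          ┃Frank Davis │1004│62.8
   ┃  max_connections┃>ob Jones   │1005│26.0
   ┃  log_level: utf-┃Grace Brown │1006│51.2
   ┃  port: 60       ┃Grace Jones │1007│14.4
   ┃  retry_count: lo┃Dave Davis  │1008│66.8
   ┗━━━━━━━━━━━━━━━━━┃Dave Davis  │1009│65.5
                     ┃Alice Wilson│1010│54.5
                     ┗━━━━━━━━━━━━━━━━━━━━━━
                                            
                                            


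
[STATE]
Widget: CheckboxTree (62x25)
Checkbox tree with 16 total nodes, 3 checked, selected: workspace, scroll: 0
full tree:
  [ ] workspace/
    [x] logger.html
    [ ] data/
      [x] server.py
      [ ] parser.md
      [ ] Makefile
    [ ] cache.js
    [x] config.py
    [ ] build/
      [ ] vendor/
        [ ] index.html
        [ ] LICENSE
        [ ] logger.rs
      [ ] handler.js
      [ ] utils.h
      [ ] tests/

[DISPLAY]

>[-] workspace/                                               
   [x] logger.html                                            
   [-] data/                                                  
     [x] server.py                                            
     [ ] parser.md                                            
     [ ] Makefile                                             
   [ ] cache.js                                               
   [x] config.py                                              
   [ ] build/                                                 
     [ ] vendor/                                              
       [ ] index.html                                         
       [ ] LICENSE                                            
       [ ] logger.rs                                          
     [ ] handler.js                                           
     [ ] utils.h                                              
     [ ] tests/                                               
                                                              
                                                              
                                                              
                                                              
                                                              
                                                              
                                                              
                                                              
                                                              


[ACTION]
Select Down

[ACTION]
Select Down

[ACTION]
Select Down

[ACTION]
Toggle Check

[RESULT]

 [-] workspace/                                               
   [x] logger.html                                            
   [ ] data/                                                  
>    [ ] server.py                                            
     [ ] parser.md                                            
     [ ] Makefile                                             
   [ ] cache.js                                               
   [x] config.py                                              
   [ ] build/                                                 
     [ ] vendor/                                              
       [ ] index.html                                         
       [ ] LICENSE                                            
       [ ] logger.rs                                          
     [ ] handler.js                                           
     [ ] utils.h                                              
     [ ] tests/                                               
                                                              
                                                              
                                                              
                                                              
                                                              
                                                              
                                                              
                                                              
                                                              


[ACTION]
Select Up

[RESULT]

 [-] workspace/                                               
   [x] logger.html                                            
>  [ ] data/                                                  
     [ ] server.py                                            
     [ ] parser.md                                            
     [ ] Makefile                                             
   [ ] cache.js                                               
   [x] config.py                                              
   [ ] build/                                                 
     [ ] vendor/                                              
       [ ] index.html                                         
       [ ] LICENSE                                            
       [ ] logger.rs                                          
     [ ] handler.js                                           
     [ ] utils.h                                              
     [ ] tests/                                               
                                                              
                                                              
                                                              
                                                              
                                                              
                                                              
                                                              
                                                              
                                                              


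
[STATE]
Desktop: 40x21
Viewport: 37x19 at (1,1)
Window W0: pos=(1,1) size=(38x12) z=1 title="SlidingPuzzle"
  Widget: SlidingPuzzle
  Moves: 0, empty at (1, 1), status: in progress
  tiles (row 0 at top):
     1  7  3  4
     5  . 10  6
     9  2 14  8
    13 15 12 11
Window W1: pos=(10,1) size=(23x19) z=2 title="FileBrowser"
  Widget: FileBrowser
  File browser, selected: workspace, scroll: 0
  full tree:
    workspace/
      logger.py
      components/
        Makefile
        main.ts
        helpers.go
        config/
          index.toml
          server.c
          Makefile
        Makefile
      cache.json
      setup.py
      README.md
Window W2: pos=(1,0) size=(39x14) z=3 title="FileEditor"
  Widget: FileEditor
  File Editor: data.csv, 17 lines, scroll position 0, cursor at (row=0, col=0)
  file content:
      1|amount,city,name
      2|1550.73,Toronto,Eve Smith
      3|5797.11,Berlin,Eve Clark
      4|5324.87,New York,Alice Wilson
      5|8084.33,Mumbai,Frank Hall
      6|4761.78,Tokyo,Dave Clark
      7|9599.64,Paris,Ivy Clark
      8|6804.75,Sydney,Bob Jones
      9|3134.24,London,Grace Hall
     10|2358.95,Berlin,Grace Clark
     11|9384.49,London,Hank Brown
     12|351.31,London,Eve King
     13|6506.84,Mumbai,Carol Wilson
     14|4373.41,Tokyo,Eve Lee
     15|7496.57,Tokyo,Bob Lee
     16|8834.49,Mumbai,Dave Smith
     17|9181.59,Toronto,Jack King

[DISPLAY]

┃ FileEditor                         
┠────────────────────────────────────
┃█mount,city,name                    
┃1550.73,Toronto,Eve Smith           
┃5797.11,Berlin,Eve Clark            
┃5324.87,New York,Alice Wilson       
┃8084.33,Mumbai,Frank Hall           
┃4761.78,Tokyo,Dave Clark            
┃9599.64,Paris,Ivy Clark             
┃6804.75,Sydney,Bob Jones            
┃3134.24,London,Grace Hall           
┃2358.95,Berlin,Grace Clark          
┗━━━━━━━━━━━━━━━━━━━━━━━━━━━━━━━━━━━━
         ┃                     ┃     
         ┃                     ┃     
         ┃                     ┃     
         ┃                     ┃     
         ┃                     ┃     
         ┗━━━━━━━━━━━━━━━━━━━━━┛     


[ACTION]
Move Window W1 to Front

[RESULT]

┃ FileEdi┏━━━━━━━━━━━━━━━━━━━━━┓     
┠────────┃ FileBrowser         ┃─────
┃█mount,c┠─────────────────────┨     
┃1550.73,┃> [-] workspace/     ┃     
┃5797.11,┃    logger.py        ┃     
┃5324.87,┃    [+] components/  ┃     
┃8084.33,┃    cache.json       ┃     
┃4761.78,┃    setup.py         ┃     
┃9599.64,┃    README.md        ┃     
┃6804.75,┃                     ┃     
┃3134.24,┃                     ┃     
┃2358.95,┃                     ┃     
┗━━━━━━━━┃                     ┃━━━━━
         ┃                     ┃     
         ┃                     ┃     
         ┃                     ┃     
         ┃                     ┃     
         ┃                     ┃     
         ┗━━━━━━━━━━━━━━━━━━━━━┛     


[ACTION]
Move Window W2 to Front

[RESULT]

┃ FileEditor                         
┠────────────────────────────────────
┃█mount,city,name                    
┃1550.73,Toronto,Eve Smith           
┃5797.11,Berlin,Eve Clark            
┃5324.87,New York,Alice Wilson       
┃8084.33,Mumbai,Frank Hall           
┃4761.78,Tokyo,Dave Clark            
┃9599.64,Paris,Ivy Clark             
┃6804.75,Sydney,Bob Jones            
┃3134.24,London,Grace Hall           
┃2358.95,Berlin,Grace Clark          
┗━━━━━━━━━━━━━━━━━━━━━━━━━━━━━━━━━━━━
         ┃                     ┃     
         ┃                     ┃     
         ┃                     ┃     
         ┃                     ┃     
         ┃                     ┃     
         ┗━━━━━━━━━━━━━━━━━━━━━┛     


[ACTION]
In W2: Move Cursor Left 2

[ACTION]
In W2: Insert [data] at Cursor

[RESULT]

┃ FileEditor                         
┠────────────────────────────────────
┃data█mount,city,name                
┃1550.73,Toronto,Eve Smith           
┃5797.11,Berlin,Eve Clark            
┃5324.87,New York,Alice Wilson       
┃8084.33,Mumbai,Frank Hall           
┃4761.78,Tokyo,Dave Clark            
┃9599.64,Paris,Ivy Clark             
┃6804.75,Sydney,Bob Jones            
┃3134.24,London,Grace Hall           
┃2358.95,Berlin,Grace Clark          
┗━━━━━━━━━━━━━━━━━━━━━━━━━━━━━━━━━━━━
         ┃                     ┃     
         ┃                     ┃     
         ┃                     ┃     
         ┃                     ┃     
         ┃                     ┃     
         ┗━━━━━━━━━━━━━━━━━━━━━┛     


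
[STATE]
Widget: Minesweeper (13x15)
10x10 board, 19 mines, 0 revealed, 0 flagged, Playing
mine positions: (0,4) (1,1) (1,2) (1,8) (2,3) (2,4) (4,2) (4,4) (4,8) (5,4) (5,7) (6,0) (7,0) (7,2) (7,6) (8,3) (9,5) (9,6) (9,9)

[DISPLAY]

■■■■■■■■■■   
■■■■■■■■■■   
■■■■■■■■■■   
■■■■■■■■■■   
■■■■■■■■■■   
■■■■■■■■■■   
■■■■■■■■■■   
■■■■■■■■■■   
■■■■■■■■■■   
■■■■■■■■■■   
             
             
             
             
             


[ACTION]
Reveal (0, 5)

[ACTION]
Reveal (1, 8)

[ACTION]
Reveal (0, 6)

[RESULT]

■■■■✹1■■■■   
■✹✹■■■■■✹■   
■■■✹✹■■■■■   
■■■■■■■■■■   
■■✹■✹■■■✹■   
■■■■✹■■✹■■   
✹■■■■■■■■■   
✹■✹■■■✹■■■   
■■■✹■■■■■■   
■■■■■✹✹■■✹   
             
             
             
             
             


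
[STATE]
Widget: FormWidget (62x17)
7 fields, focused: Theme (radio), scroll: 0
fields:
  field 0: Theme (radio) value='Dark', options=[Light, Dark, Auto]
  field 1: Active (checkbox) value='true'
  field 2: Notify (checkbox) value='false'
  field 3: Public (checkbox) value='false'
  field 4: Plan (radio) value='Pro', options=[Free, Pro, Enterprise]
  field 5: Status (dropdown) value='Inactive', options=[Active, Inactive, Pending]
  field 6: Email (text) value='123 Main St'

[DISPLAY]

> Theme:      ( ) Light  (●) Dark  ( ) Auto                   
  Active:     [x]                                             
  Notify:     [ ]                                             
  Public:     [ ]                                             
  Plan:       ( ) Free  (●) Pro  ( ) Enterprise               
  Status:     [Inactive                                     ▼]
  Email:      [123 Main St                                   ]
                                                              
                                                              
                                                              
                                                              
                                                              
                                                              
                                                              
                                                              
                                                              
                                                              


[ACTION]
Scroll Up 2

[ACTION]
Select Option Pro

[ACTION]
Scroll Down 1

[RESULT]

  Active:     [x]                                             
  Notify:     [ ]                                             
  Public:     [ ]                                             
  Plan:       ( ) Free  (●) Pro  ( ) Enterprise               
  Status:     [Inactive                                     ▼]
  Email:      [123 Main St                                   ]
                                                              
                                                              
                                                              
                                                              
                                                              
                                                              
                                                              
                                                              
                                                              
                                                              
                                                              


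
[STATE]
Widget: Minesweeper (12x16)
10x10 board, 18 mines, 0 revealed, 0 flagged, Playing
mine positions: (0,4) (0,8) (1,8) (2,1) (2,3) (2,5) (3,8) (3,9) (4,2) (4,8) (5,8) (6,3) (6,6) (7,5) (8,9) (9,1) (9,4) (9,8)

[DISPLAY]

■■■■■■■■■■  
■■■■■■■■■■  
■■■■■■■■■■  
■■■■■■■■■■  
■■■■■■■■■■  
■■■■■■■■■■  
■■■■■■■■■■  
■■■■■■■■■■  
■■■■■■■■■■  
■■■■■■■■■■  
            
            
            
            
            
            


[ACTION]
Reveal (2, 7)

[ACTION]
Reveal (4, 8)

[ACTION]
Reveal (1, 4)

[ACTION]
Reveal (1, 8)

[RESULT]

■■■■✹■■■✹■  
■■■■■■■■✹■  
■✹■✹■✹■2■■  
■■■■■■■■✹✹  
■■✹■■■■■✹■  
■■■■■■■■✹■  
■■■✹■■✹■■■  
■■■■■✹■■■■  
■■■■■■■■■✹  
■✹■■✹■■■✹■  
            
            
            
            
            
            


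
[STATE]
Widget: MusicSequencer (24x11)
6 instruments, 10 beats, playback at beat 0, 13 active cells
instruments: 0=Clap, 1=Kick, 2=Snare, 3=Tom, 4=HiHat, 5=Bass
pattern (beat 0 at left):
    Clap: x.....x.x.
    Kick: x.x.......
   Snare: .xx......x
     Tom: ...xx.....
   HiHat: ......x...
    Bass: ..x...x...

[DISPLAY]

      ▼123456789        
  Clap█·····█·█·        
  Kick█·█·······        
 Snare·██······█        
   Tom···██·····        
 HiHat······█···        
  Bass··█···█···        
                        
                        
                        
                        


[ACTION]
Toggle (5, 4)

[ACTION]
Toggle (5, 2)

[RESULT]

      ▼123456789        
  Clap█·····█·█·        
  Kick█·█·······        
 Snare·██······█        
   Tom···██·····        
 HiHat······█···        
  Bass····█·█···        
                        
                        
                        
                        


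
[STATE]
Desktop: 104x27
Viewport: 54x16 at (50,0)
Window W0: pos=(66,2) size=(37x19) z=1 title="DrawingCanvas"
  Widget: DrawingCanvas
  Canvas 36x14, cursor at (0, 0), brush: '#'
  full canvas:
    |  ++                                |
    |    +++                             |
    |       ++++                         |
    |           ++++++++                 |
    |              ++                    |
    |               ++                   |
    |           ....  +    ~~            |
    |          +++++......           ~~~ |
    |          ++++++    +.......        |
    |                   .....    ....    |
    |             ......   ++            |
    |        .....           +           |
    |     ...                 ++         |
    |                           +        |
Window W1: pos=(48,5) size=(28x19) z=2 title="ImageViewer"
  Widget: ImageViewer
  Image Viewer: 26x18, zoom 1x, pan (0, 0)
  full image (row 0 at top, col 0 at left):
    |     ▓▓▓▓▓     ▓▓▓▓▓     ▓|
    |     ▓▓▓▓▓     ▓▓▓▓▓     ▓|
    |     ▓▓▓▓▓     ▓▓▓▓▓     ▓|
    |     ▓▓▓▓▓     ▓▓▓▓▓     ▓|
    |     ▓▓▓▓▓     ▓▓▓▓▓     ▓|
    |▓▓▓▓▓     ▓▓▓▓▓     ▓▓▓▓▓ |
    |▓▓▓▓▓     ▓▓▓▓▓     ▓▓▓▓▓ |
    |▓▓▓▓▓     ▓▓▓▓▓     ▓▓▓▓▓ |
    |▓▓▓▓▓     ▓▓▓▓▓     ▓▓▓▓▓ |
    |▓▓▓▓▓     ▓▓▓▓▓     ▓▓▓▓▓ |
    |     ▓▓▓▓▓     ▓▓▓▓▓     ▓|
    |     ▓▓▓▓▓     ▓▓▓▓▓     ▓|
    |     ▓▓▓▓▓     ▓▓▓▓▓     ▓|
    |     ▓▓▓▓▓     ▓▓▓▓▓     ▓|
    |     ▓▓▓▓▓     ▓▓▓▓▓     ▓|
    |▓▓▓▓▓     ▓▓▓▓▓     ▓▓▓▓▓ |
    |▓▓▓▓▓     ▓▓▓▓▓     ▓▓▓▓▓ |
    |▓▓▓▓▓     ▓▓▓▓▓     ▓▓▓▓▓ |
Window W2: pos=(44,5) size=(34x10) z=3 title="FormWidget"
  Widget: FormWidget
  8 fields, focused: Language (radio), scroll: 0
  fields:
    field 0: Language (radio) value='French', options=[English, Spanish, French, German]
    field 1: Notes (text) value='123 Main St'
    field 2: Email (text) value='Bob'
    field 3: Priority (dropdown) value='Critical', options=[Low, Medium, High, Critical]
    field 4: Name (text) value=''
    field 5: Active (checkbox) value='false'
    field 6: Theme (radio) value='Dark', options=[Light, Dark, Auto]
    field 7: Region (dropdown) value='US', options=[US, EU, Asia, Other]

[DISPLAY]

                                                      
                                                      
                ┏━━━━━━━━━━━━━━━━━━━━━━━━━━━━━━━━━━━┓ 
                ┃ DrawingCanvas                     ┃ 
                ┠───────────────────────────────────┨ 
━━━━━━━━━━━━━━━━━━━━━━━━━━━┓                        ┃ 
Widget                     ┃                        ┃ 
───────────────────────────┨                        ┃ 
guage:   ( ) English  ( ) S┃++++++++                ┃ 
es:      [123 Main St     ]┃   ++                   ┃ 
il:      [Bob             ]┃    ++                  ┃ 
ority:   [Critical       ▼]┃....  +    ~~           ┃ 
e:       [                ]┃++++......           ~~~┃ 
ive:     [ ]               ┃+++++    +.......       ┃ 
━━━━━━━━━━━━━━━━━━━━━━━━━━━┛        .....    ....   ┃ 
▓▓▓▓     ▓▓▓▓▓     ▓▓▓▓▓ ┃    ......   ++           ┃ 


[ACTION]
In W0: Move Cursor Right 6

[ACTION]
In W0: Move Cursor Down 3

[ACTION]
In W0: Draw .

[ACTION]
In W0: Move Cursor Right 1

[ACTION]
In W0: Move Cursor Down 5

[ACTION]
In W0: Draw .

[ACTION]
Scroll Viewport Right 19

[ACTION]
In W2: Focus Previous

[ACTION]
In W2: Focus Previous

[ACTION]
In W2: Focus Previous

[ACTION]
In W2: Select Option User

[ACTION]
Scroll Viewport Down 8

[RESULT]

guage:   ( ) English  ( ) S┃++++++++                ┃ 
es:      [123 Main St     ]┃   ++                   ┃ 
il:      [Bob             ]┃    ++                  ┃ 
ority:   [Critical       ▼]┃....  +    ~~           ┃ 
e:       [                ]┃++++......           ~~~┃ 
ive:     [ ]               ┃+++++    +.......       ┃ 
━━━━━━━━━━━━━━━━━━━━━━━━━━━┛        .....    ....   ┃ 
▓▓▓▓     ▓▓▓▓▓     ▓▓▓▓▓ ┃    ......   ++           ┃ 
▓▓▓▓     ▓▓▓▓▓     ▓▓▓▓▓ ┃....           +          ┃ 
▓▓▓▓     ▓▓▓▓▓     ▓▓▓▓▓ ┃                ++        ┃ 
    ▓▓▓▓▓     ▓▓▓▓▓     ▓┃                  +       ┃ 
    ▓▓▓▓▓     ▓▓▓▓▓     ▓┃                          ┃ 
    ▓▓▓▓▓     ▓▓▓▓▓     ▓┃━━━━━━━━━━━━━━━━━━━━━━━━━━┛ 
    ▓▓▓▓▓     ▓▓▓▓▓     ▓┃                            
    ▓▓▓▓▓     ▓▓▓▓▓     ▓┃                            
━━━━━━━━━━━━━━━━━━━━━━━━━┛                            
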